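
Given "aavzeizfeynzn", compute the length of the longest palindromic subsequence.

One longest palindromic subsequence is zefez (positions 4,5,8,9,12); it reads the same forward and backward, and the interval DP gives dp[1][13] = 5.

5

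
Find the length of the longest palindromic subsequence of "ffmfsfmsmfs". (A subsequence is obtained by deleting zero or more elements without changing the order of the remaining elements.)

7

One longest palindromic subsequence is sfmsmfs (positions 5,6,7,8,9,10,11); it reads the same forward and backward, and the interval DP gives dp[1][11] = 7.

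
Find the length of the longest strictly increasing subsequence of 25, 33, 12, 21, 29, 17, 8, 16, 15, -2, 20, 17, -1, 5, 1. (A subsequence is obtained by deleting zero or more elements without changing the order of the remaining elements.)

One longest increasing subsequence is 12, 21, 29 (positions 3,4,5), of length 3; no longer one exists.

3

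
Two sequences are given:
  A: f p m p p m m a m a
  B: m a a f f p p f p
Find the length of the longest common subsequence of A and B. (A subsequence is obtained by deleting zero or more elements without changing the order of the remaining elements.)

4

A longest common subsequence is fppp (length 4); the LCS DP confirms no longer common subsequence exists.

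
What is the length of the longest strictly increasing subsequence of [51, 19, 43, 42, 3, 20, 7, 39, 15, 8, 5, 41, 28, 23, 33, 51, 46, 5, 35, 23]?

6

Let dp[i] be the longest increasing subsequence ending at position i. Then dp = [1, 1, 2, 2, 1, 2, 2, 3, 3, 3, 2, 4, 4, 4, 5, 6, 6, 2, 6, 4].
The maximum is 6; one witness is 3, 7, 15, 28, 33, 51 at positions 5,7,9,13,15,16.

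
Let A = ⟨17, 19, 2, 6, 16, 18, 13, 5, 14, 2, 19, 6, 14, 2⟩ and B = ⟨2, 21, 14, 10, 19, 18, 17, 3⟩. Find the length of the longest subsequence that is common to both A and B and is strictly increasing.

3

A longest common strictly increasing subsequence is 2, 14, 19 (length 3); it appears in order in both A and B, and no longer such subsequence exists.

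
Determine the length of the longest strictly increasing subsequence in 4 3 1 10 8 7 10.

3

Let dp[i] be the longest increasing subsequence ending at position i. Then dp = [1, 1, 1, 2, 2, 2, 3].
The maximum is 3; one witness is 4, 8, 10 at positions 1,5,7.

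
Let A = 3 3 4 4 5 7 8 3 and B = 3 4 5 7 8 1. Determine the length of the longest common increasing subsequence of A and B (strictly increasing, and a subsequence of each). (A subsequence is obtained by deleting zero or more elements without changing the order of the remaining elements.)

5

For each value that appears in both, track the longest common increasing run ending there.
The best achievable length is 5; one witness is 3, 4, 5, 7, 8 (A-positions 1,3,5,6,7, B-positions 1,2,3,4,5).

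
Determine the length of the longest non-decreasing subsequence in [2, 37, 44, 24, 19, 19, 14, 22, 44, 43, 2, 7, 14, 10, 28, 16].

One longest non-decreasing subsequence is 2, 19, 19, 22, 44 (positions 1,5,6,8,9), of length 5; no longer one exists.

5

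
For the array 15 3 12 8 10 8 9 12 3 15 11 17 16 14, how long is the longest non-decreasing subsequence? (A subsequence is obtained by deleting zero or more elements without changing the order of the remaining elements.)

One longest non-decreasing subsequence is 3, 8, 8, 9, 12, 15, 17 (positions 2,4,6,7,8,10,12), of length 7; no longer one exists.

7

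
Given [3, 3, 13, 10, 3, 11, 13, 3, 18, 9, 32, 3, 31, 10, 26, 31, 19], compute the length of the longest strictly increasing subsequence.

7

One longest increasing subsequence is 3, 10, 11, 13, 18, 26, 31 (positions 1,4,6,7,9,15,16), of length 7; no longer one exists.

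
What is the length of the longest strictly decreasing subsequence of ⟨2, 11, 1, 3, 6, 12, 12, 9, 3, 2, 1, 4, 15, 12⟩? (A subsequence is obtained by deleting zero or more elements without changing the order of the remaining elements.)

5

Scanning left to right, the best length ending at each element is: 2→1, 11→1, 1→2, 3→2, 6→2, 12→1, 12→1, 9→2, 3→3, 2→4, 1→5, 4→3, 15→1, 12→2.
So the longest decreasing subsequence has length 5, e.g. 11, 6, 3, 2, 1.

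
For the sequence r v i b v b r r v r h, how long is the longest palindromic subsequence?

7

One longest palindromic subsequence is rvbvbvr (positions 1,2,4,5,6,9,10); it reads the same forward and backward, and the interval DP gives dp[1][11] = 7.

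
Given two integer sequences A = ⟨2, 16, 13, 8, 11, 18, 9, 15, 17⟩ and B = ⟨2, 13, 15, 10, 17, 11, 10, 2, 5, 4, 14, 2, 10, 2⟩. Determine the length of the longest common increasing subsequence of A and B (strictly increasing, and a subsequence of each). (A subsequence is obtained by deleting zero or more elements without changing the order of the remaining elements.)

4

A longest common strictly increasing subsequence is 2, 13, 15, 17 (length 4); it appears in order in both A and B, and no longer such subsequence exists.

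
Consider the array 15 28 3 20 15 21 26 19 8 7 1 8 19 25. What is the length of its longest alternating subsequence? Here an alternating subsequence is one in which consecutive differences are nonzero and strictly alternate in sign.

8

Track the best alternating length ending on an up-step vs a down-step at each position: up/down = 1/1, 2/1, 1/3, 4/3, 4/5, 6/3, 6/3, 6/7, 4/7, 4/7, 1/7, 8/7, 8/7, 8/7.
The maximum over both is 8; one such subsequence is 15, 28, 3, 20, 15, 21, 7, 8.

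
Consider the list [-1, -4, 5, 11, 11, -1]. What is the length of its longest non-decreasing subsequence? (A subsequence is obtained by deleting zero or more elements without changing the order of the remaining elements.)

Let dp[i] be the longest non-decreasing subsequence ending at position i. Then dp = [1, 1, 2, 3, 4, 2].
The maximum is 4; one witness is -1, 5, 11, 11 at positions 1,3,4,5.

4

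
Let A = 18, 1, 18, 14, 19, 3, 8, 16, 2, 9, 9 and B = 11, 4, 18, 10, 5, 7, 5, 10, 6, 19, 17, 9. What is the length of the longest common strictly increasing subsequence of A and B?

For each value that appears in both, track the longest common increasing run ending there.
The best achievable length is 2; one witness is 18, 19 (A-positions 1,5, B-positions 3,10).

2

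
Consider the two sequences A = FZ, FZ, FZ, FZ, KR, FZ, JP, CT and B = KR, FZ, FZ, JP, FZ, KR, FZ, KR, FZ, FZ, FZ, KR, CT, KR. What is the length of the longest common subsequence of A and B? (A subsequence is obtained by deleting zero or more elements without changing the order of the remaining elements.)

A longest common subsequence is FZ, FZ, FZ, FZ, KR, FZ, CT (length 7); the LCS DP confirms no longer common subsequence exists.

7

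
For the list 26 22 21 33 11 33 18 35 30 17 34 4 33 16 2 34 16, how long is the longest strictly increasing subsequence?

One longest increasing subsequence is 11, 18, 30, 33, 34 (positions 5,7,9,13,16), of length 5; no longer one exists.

5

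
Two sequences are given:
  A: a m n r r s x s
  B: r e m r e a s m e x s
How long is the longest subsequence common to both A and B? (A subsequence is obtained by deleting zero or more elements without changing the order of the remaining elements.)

5

A longest common subsequence is mrsxs (length 5); the LCS DP confirms no longer common subsequence exists.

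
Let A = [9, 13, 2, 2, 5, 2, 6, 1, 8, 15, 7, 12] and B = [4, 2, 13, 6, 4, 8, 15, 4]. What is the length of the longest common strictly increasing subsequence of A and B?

4

A longest common strictly increasing subsequence is 2, 6, 8, 15 (length 4); it appears in order in both A and B, and no longer such subsequence exists.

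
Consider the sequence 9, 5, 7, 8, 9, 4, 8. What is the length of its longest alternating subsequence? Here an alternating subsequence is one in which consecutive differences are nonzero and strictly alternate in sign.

Track the best alternating length ending on an up-step vs a down-step at each position: up/down = 1/1, 1/2, 3/2, 3/2, 3/1, 1/4, 5/4.
The maximum over both is 5; one such subsequence is 9, 5, 7, 4, 8.

5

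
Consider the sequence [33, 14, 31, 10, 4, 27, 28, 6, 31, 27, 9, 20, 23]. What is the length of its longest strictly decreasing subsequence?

One longest decreasing subsequence is 33, 31, 28, 27, 9 (positions 1,3,7,10,11), of length 5; no longer one exists.

5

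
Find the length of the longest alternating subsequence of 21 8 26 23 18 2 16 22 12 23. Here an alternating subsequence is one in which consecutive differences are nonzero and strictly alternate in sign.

7

Track the best alternating length ending on an up-step vs a down-step at each position: up/down = 1/1, 1/2, 3/1, 3/4, 3/4, 1/4, 5/4, 5/4, 5/6, 7/4.
The maximum over both is 7; one such subsequence is 21, 8, 26, 2, 16, 12, 23.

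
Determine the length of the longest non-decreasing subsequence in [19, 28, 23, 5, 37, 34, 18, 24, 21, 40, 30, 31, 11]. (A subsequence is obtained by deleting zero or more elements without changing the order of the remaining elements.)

Scanning left to right, the best length ending at each element is: 19→1, 28→2, 23→2, 5→1, 37→3, 34→3, 18→2, 24→3, 21→3, 40→4, 30→4, 31→5, 11→2.
So the longest non-decreasing subsequence has length 5, e.g. 19, 23, 24, 30, 31.

5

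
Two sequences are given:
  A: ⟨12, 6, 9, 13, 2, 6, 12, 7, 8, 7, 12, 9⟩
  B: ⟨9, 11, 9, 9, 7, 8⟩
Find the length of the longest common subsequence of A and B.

A longest common subsequence is 9, 7, 8 (length 3); the LCS DP confirms no longer common subsequence exists.

3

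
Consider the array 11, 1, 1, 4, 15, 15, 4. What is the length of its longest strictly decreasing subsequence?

Let dp[i] be the longest decreasing subsequence ending at position i. Then dp = [1, 2, 2, 2, 1, 1, 2].
The maximum is 2; one witness is 11, 1 at positions 1,2.

2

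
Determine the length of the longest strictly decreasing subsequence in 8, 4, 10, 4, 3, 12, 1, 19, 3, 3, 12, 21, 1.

One longest decreasing subsequence is 8, 4, 3, 1 (positions 1,2,5,7), of length 4; no longer one exists.

4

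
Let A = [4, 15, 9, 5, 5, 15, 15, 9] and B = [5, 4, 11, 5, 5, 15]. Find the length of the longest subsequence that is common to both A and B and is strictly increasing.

For each value that appears in both, track the longest common increasing run ending there.
The best achievable length is 3; one witness is 4, 5, 15 (A-positions 1,4,6, B-positions 2,4,6).

3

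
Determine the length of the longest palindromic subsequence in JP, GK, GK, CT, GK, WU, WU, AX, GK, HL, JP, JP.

Using dp[i][j] = 2 + dp[i+1][j−1] if the ends match, else max(dp[i+1][j], dp[i][j−1]):
dp[1][12] = 7. A witness is JP GK GK CT GK GK JP at positions 1,2,3,4,5,9,12.

7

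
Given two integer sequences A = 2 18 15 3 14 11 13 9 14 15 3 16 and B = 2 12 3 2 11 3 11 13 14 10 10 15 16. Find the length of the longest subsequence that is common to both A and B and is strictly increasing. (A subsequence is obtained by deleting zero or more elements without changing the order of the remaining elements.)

A longest common strictly increasing subsequence is 2, 3, 11, 13, 14, 15, 16 (length 7); it appears in order in both A and B, and no longer such subsequence exists.

7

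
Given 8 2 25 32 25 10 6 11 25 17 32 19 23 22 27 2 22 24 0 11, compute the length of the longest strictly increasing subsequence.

7

Scanning left to right, the best length ending at each element is: 8→1, 2→1, 25→2, 32→3, 25→2, 10→2, 6→2, 11→3, 25→4, 17→4, 32→5, 19→5, 23→6, 22→6, 27→7, 2→1, 22→6, 24→7, 0→1, 11→3.
So the longest increasing subsequence has length 7, e.g. 8, 10, 11, 17, 19, 23, 27.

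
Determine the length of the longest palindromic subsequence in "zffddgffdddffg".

One longest palindromic subsequence is ffddffddff (positions 2,3,4,5,7,8,10,11,12,13); it reads the same forward and backward, and the interval DP gives dp[1][14] = 10.

10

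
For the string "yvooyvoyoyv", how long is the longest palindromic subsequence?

Using dp[i][j] = 2 + dp[i+1][j−1] if the ends match, else max(dp[i+1][j], dp[i][j−1]):
dp[1][11] = 7. A witness is vyoyoyv at positions 2,5,7,8,9,10,11.

7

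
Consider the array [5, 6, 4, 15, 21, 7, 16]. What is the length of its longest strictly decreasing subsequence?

2

One longest decreasing subsequence is 5, 4 (positions 1,3), of length 2; no longer one exists.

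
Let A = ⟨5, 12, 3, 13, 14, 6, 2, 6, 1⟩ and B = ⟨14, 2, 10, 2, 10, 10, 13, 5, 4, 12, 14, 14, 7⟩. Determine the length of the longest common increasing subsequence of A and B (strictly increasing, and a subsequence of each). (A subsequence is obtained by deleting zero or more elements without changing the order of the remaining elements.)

3

A longest common strictly increasing subsequence is 5, 12, 14 (length 3); it appears in order in both A and B, and no longer such subsequence exists.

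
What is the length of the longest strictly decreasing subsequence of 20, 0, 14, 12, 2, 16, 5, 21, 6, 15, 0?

Let dp[i] be the longest decreasing subsequence ending at position i. Then dp = [1, 2, 2, 3, 4, 2, 4, 1, 4, 3, 5].
The maximum is 5; one witness is 20, 14, 12, 2, 0 at positions 1,3,4,5,11.

5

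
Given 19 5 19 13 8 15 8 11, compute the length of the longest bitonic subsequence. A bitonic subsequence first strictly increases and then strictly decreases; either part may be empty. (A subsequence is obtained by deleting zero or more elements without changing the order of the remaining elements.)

Let inc[i] be the LIS ending at i and dec[i] the longest strictly decreasing subsequence starting at i. inc = [1, 1, 2, 2, 2, 3, 2, 3], dec = [3, 1, 3, 2, 1, 2, 1, 1].
max_i inc[i]+dec[i]−1 = 4, with one witness 5, 19, 15, 11.

4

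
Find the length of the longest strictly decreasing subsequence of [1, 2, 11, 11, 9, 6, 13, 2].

4

Scanning left to right, the best length ending at each element is: 1→1, 2→1, 11→1, 11→1, 9→2, 6→3, 13→1, 2→4.
So the longest decreasing subsequence has length 4, e.g. 11, 9, 6, 2.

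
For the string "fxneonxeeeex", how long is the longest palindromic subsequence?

7

Using dp[i][j] = 2 + dp[i+1][j−1] if the ends match, else max(dp[i+1][j], dp[i][j−1]):
dp[1][12] = 7. A witness is xeeeeex at positions 2,4,8,9,10,11,12.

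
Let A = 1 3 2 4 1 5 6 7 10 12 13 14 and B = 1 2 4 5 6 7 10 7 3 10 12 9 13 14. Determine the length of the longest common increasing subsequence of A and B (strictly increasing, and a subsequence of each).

For each value that appears in both, track the longest common increasing run ending there.
The best achievable length is 10; one witness is 1, 2, 4, 5, 6, 7, 10, 12, 13, 14 (A-positions 1,3,4,6,7,8,9,10,11,12, B-positions 1,2,3,4,5,6,7,11,13,14).

10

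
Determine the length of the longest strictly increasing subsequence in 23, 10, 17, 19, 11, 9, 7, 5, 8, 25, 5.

4

Let dp[i] be the longest increasing subsequence ending at position i. Then dp = [1, 1, 2, 3, 2, 1, 1, 1, 2, 4, 1].
The maximum is 4; one witness is 10, 17, 19, 25 at positions 2,3,4,10.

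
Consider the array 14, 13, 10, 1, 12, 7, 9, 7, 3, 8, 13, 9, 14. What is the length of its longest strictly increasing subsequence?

5

Scanning left to right, the best length ending at each element is: 14→1, 13→1, 10→1, 1→1, 12→2, 7→2, 9→3, 7→2, 3→2, 8→3, 13→4, 9→4, 14→5.
So the longest increasing subsequence has length 5, e.g. 1, 7, 9, 13, 14.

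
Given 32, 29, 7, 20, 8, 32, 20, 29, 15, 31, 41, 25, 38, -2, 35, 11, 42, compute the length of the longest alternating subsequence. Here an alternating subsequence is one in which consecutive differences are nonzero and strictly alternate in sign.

A longest alternating subsequence is 32, 7, 20, 8, 32, 20, 29, 15, 31, 25, 38, -2, 35, 11, 42 (positions 1,3,4,5,6,7,8,9,10,12,13,14,15,16,17); its 14 consecutive differences strictly alternate in sign, and length 15 is optimal.

15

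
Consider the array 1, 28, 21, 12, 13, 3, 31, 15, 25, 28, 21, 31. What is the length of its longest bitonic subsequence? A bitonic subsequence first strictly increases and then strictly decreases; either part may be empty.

One longest bitonic subsequence is 1, 12, 13, 15, 25, 28, 21 (positions 1,4,5,8,9,10,11): it rises to 28 then falls. Length 7 is optimal.

7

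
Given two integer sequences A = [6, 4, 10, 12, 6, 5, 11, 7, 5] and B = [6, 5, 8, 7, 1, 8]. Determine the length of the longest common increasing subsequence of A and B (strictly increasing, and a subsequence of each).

For each value that appears in both, track the longest common increasing run ending there.
The best achievable length is 2; one witness is 6, 7 (A-positions 1,8, B-positions 1,4).

2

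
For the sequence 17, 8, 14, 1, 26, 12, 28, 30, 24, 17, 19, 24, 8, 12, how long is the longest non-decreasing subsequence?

One longest non-decreasing subsequence is 8, 14, 26, 28, 30 (positions 2,3,5,7,8), of length 5; no longer one exists.

5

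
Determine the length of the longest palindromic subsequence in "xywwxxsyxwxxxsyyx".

One longest palindromic subsequence is xyxxxwxxxyx (positions 1,2,5,6,9,10,11,12,13,16,17); it reads the same forward and backward, and the interval DP gives dp[1][17] = 11.

11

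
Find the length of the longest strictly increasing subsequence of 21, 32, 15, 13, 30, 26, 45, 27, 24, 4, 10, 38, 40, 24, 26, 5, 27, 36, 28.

Let dp[i] be the longest increasing subsequence ending at position i. Then dp = [1, 2, 1, 1, 2, 2, 3, 3, 2, 1, 2, 4, 5, 3, 4, 2, 5, 6, 6].
The maximum is 6; one witness is 4, 10, 24, 26, 27, 36 at positions 10,11,14,15,17,18.

6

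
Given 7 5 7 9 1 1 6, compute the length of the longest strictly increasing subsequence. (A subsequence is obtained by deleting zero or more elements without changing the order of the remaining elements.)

3

One longest increasing subsequence is 5, 7, 9 (positions 2,3,4), of length 3; no longer one exists.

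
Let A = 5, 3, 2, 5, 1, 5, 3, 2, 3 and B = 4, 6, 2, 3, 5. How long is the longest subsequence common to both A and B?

2

A longest common subsequence is 3, 5 (length 2); the LCS DP confirms no longer common subsequence exists.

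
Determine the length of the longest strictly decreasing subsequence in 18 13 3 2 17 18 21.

One longest decreasing subsequence is 18, 13, 3, 2 (positions 1,2,3,4), of length 4; no longer one exists.

4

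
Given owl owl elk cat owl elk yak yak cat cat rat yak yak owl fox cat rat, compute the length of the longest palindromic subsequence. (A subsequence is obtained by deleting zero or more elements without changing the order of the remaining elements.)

One longest palindromic subsequence is cat owl yak yak cat cat yak yak owl cat (positions 4,5,7,8,9,10,12,13,14,16); it reads the same forward and backward, and the interval DP gives dp[1][17] = 10.

10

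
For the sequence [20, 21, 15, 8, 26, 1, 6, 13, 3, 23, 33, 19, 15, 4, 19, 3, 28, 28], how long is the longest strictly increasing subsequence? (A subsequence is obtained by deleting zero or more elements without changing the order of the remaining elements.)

Let dp[i] be the longest increasing subsequence ending at position i. Then dp = [1, 2, 1, 1, 3, 1, 2, 3, 2, 4, 5, 4, 4, 3, 5, 2, 6, 6].
The maximum is 6; one witness is 1, 6, 13, 15, 19, 28 at positions 6,7,8,13,15,17.

6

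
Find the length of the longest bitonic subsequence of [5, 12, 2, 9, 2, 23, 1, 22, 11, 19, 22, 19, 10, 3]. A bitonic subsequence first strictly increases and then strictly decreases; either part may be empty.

One longest bitonic subsequence is 5, 9, 11, 19, 22, 19, 10, 3 (positions 1,4,9,10,11,12,13,14): it rises to 22 then falls. Length 8 is optimal.

8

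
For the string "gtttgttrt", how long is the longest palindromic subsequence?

Using dp[i][j] = 2 + dp[i+1][j−1] if the ends match, else max(dp[i+1][j], dp[i][j−1]):
dp[1][9] = 7. A witness is tttgttt at positions 2,3,4,5,6,7,9.

7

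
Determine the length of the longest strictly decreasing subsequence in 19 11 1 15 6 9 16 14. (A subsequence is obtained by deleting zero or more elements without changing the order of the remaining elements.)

Let dp[i] be the longest decreasing subsequence ending at position i. Then dp = [1, 2, 3, 2, 3, 3, 2, 3].
The maximum is 3; one witness is 19, 11, 1 at positions 1,2,3.

3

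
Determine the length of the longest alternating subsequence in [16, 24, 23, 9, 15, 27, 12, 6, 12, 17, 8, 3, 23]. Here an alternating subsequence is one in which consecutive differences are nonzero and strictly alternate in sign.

A longest alternating subsequence is 16, 24, 9, 15, 6, 12, 8, 23 (positions 1,2,4,5,8,9,11,13); its 7 consecutive differences strictly alternate in sign, and length 8 is optimal.

8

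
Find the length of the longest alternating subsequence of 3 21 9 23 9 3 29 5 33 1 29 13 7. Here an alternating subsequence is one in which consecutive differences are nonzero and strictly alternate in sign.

11

Track the best alternating length ending on an up-step vs a down-step at each position: up/down = 1/1, 2/1, 2/3, 4/1, 2/5, 1/5, 6/1, 6/7, 8/1, 1/9, 10/9, 10/11, 10/11.
The maximum over both is 11; one such subsequence is 3, 21, 9, 23, 9, 29, 5, 33, 1, 29, 13.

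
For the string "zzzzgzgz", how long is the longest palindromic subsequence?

6

Using dp[i][j] = 2 + dp[i+1][j−1] if the ends match, else max(dp[i+1][j], dp[i][j−1]):
dp[1][8] = 6. A witness is zzzzzz at positions 1,2,3,4,6,8.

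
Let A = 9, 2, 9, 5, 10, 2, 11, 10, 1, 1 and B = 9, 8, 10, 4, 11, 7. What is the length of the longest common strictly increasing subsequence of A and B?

A longest common strictly increasing subsequence is 9, 10, 11 (length 3); it appears in order in both A and B, and no longer such subsequence exists.

3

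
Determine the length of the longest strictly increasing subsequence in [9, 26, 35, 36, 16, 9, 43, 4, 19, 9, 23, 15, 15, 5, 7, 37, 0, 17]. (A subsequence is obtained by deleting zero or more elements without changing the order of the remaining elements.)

5

Scanning left to right, the best length ending at each element is: 9→1, 26→2, 35→3, 36→4, 16→2, 9→1, 43→5, 4→1, 19→3, 9→2, 23→4, 15→3, 15→3, 5→2, 7→3, 37→5, 0→1, 17→4.
So the longest increasing subsequence has length 5, e.g. 9, 26, 35, 36, 43.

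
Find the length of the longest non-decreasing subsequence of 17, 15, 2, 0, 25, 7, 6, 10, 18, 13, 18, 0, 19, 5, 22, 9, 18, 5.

Let dp[i] be the longest non-decreasing subsequence ending at position i. Then dp = [1, 1, 1, 1, 2, 2, 2, 3, 4, 4, 5, 2, 6, 3, 7, 4, 6, 4].
The maximum is 7; one witness is 2, 7, 10, 18, 18, 19, 22 at positions 3,6,8,9,11,13,15.

7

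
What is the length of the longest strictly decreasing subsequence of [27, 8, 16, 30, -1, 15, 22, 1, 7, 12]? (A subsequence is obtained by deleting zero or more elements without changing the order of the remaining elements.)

4

Let dp[i] be the longest decreasing subsequence ending at position i. Then dp = [1, 2, 2, 1, 3, 3, 2, 4, 4, 4].
The maximum is 4; one witness is 27, 16, 15, 1 at positions 1,3,6,8.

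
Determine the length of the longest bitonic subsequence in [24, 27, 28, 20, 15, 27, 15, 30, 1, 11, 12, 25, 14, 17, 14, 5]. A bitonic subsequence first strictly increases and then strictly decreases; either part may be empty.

8

One longest bitonic subsequence is 24, 27, 28, 27, 25, 17, 14, 5 (positions 1,2,3,6,12,14,15,16): it rises to 28 then falls. Length 8 is optimal.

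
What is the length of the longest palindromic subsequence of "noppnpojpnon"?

Using dp[i][j] = 2 + dp[i+1][j−1] if the ends match, else max(dp[i+1][j], dp[i][j−1]):
dp[1][12] = 9. A witness is nonpjpnon at positions 1,2,5,6,8,9,10,11,12.

9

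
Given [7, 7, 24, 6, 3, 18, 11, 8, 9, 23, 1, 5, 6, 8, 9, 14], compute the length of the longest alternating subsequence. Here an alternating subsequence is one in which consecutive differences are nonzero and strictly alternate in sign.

8

Track the best alternating length ending on an up-step vs a down-step at each position: up/down = 1/1, 1/1, 2/1, 1/3, 1/3, 4/3, 4/5, 4/5, 6/5, 6/3, 1/7, 8/7, 8/7, 8/7, 8/7, 8/7.
The maximum over both is 8; one such subsequence is 7, 24, 6, 18, 8, 9, 1, 5.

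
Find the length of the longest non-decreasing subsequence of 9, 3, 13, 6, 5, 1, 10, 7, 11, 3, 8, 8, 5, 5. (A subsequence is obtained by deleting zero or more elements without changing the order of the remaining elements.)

One longest non-decreasing subsequence is 3, 6, 7, 8, 8 (positions 2,4,8,11,12), of length 5; no longer one exists.

5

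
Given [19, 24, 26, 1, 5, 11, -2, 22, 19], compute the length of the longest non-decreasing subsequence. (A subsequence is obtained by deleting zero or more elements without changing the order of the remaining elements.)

4

One longest non-decreasing subsequence is 1, 5, 11, 22 (positions 4,5,6,8), of length 4; no longer one exists.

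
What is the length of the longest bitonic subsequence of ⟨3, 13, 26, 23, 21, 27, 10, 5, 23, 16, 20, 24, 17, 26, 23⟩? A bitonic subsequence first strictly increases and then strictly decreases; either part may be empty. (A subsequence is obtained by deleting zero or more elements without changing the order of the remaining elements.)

One longest bitonic subsequence is 3, 13, 26, 23, 21, 20, 17 (positions 1,2,3,4,5,11,13): it rises to 26 then falls. Length 7 is optimal.

7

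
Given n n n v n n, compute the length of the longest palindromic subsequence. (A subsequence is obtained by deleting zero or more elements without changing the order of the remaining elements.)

5

Using dp[i][j] = 2 + dp[i+1][j−1] if the ends match, else max(dp[i+1][j], dp[i][j−1]):
dp[1][6] = 5. A witness is nnvnn at positions 1,2,4,5,6.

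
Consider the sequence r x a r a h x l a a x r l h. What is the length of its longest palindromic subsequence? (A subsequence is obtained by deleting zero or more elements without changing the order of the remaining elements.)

One longest palindromic subsequence is rxaalaaxr (positions 1,2,3,5,8,9,10,11,12); it reads the same forward and backward, and the interval DP gives dp[1][14] = 9.

9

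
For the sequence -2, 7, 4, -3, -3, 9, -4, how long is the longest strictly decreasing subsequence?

4

Let dp[i] be the longest decreasing subsequence ending at position i. Then dp = [1, 1, 2, 3, 3, 1, 4].
The maximum is 4; one witness is 7, 4, -3, -4 at positions 2,3,4,7.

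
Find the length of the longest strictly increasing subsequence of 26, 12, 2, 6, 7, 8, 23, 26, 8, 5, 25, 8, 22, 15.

6

Let dp[i] be the longest increasing subsequence ending at position i. Then dp = [1, 1, 1, 2, 3, 4, 5, 6, 4, 2, 6, 4, 5, 5].
The maximum is 6; one witness is 2, 6, 7, 8, 23, 26 at positions 3,4,5,6,7,8.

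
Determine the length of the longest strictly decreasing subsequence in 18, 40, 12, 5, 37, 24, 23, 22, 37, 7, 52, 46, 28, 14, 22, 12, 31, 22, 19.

7

Let dp[i] be the longest decreasing subsequence ending at position i. Then dp = [1, 1, 2, 3, 2, 3, 4, 5, 2, 6, 1, 2, 3, 6, 5, 7, 3, 5, 6].
The maximum is 7; one witness is 40, 37, 24, 23, 22, 14, 12 at positions 2,5,6,7,8,14,16.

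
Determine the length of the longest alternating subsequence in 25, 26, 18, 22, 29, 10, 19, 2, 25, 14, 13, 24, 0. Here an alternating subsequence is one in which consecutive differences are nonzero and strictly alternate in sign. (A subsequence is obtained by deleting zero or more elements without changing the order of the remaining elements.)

A longest alternating subsequence is 25, 26, 18, 22, 10, 19, 2, 25, 14, 24, 0 (positions 1,2,3,4,6,7,8,9,10,12,13); its 10 consecutive differences strictly alternate in sign, and length 11 is optimal.

11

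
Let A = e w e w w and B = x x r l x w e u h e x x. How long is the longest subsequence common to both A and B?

Backtracking the LCS table gives one alignment: e (A1,B7) → e (A3,B10).
So the longest common subsequence has length 2.

2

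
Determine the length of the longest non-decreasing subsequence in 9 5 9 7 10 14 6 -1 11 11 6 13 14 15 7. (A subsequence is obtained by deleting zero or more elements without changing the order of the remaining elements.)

One longest non-decreasing subsequence is 9, 9, 10, 11, 11, 13, 14, 15 (positions 1,3,5,9,10,12,13,14), of length 8; no longer one exists.

8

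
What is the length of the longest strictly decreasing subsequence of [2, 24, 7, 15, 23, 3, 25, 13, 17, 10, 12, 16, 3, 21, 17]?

5

Let dp[i] be the longest decreasing subsequence ending at position i. Then dp = [1, 1, 2, 2, 2, 3, 1, 3, 3, 4, 4, 4, 5, 3, 4].
The maximum is 5; one witness is 24, 15, 13, 10, 3 at positions 2,4,8,10,13.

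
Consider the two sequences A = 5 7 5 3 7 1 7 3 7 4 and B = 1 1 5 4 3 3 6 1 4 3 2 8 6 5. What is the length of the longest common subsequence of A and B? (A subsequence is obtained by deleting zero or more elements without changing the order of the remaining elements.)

4

A longest common subsequence is 5, 3, 1, 3 (length 4); the LCS DP confirms no longer common subsequence exists.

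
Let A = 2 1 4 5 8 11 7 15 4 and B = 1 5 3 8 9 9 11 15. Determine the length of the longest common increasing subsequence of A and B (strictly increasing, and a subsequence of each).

5

A longest common strictly increasing subsequence is 1, 5, 8, 11, 15 (length 5); it appears in order in both A and B, and no longer such subsequence exists.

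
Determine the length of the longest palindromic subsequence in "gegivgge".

Using dp[i][j] = 2 + dp[i+1][j−1] if the ends match, else max(dp[i+1][j], dp[i][j−1]):
dp[1][8] = 5. A witness is eggge at positions 2,3,6,7,8.

5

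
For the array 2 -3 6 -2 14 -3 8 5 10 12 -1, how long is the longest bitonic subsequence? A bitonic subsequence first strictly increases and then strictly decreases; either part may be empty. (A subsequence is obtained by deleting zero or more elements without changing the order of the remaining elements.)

Let inc[i] be the LIS ending at i and dec[i] the longest strictly decreasing subsequence starting at i. inc = [1, 1, 2, 2, 3, 1, 3, 3, 4, 5, 3], dec = [3, 1, 3, 2, 4, 1, 3, 2, 2, 2, 1].
max_i inc[i]+dec[i]−1 = 6, with one witness 2, 6, 14, 8, 5, -1.

6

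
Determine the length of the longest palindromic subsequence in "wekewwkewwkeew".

11

One longest palindromic subsequence is weewwewweew (positions 1,2,4,5,6,8,9,10,12,13,14); it reads the same forward and backward, and the interval DP gives dp[1][14] = 11.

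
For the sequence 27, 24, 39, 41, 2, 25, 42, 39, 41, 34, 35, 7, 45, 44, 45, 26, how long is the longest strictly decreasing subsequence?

Scanning left to right, the best length ending at each element is: 27→1, 24→2, 39→1, 41→1, 2→3, 25→2, 42→1, 39→2, 41→2, 34→3, 35→3, 7→4, 45→1, 44→2, 45→1, 26→4.
So the longest decreasing subsequence has length 4, e.g. 41, 39, 34, 7.

4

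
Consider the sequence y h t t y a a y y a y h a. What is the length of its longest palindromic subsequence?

8

One longest palindromic subsequence is hyayyayh (positions 2,5,6,8,9,10,11,12); it reads the same forward and backward, and the interval DP gives dp[1][13] = 8.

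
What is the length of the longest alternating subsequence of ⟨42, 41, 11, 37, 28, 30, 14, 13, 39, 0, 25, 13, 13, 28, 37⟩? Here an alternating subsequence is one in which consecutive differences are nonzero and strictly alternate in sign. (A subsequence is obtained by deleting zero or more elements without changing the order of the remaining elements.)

11

Track the best alternating length ending on an up-step vs a down-step at each position: up/down = 1/1, 1/2, 1/2, 3/2, 3/4, 5/4, 3/6, 3/6, 7/2, 1/8, 9/8, 9/10, 9/10, 11/8, 11/8.
The maximum over both is 11; one such subsequence is 42, 11, 37, 28, 30, 14, 39, 0, 25, 13, 28.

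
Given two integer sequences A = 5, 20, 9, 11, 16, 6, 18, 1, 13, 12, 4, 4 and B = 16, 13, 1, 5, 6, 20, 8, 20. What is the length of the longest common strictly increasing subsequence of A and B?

For each value that appears in both, track the longest common increasing run ending there.
The best achievable length is 2; one witness is 5, 6 (A-positions 1,6, B-positions 4,5).

2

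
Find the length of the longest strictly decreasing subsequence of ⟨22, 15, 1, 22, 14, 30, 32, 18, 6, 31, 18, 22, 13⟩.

Let dp[i] be the longest decreasing subsequence ending at position i. Then dp = [1, 2, 3, 1, 3, 1, 1, 2, 4, 2, 3, 3, 4].
The maximum is 4; one witness is 22, 15, 14, 6 at positions 1,2,5,9.

4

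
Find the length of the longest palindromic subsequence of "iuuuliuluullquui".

12

One longest palindromic subsequence is iuulluulluui (positions 1,2,3,5,8,9,10,11,12,14,15,16); it reads the same forward and backward, and the interval DP gives dp[1][16] = 12.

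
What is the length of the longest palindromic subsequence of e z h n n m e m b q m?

4

Using dp[i][j] = 2 + dp[i+1][j−1] if the ends match, else max(dp[i+1][j], dp[i][j−1]):
dp[1][11] = 4. A witness is enne at positions 1,4,5,7.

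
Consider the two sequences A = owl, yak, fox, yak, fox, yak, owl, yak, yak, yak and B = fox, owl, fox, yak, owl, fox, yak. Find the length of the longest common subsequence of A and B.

A longest common subsequence is owl, fox, yak, fox, yak (length 5); the LCS DP confirms no longer common subsequence exists.

5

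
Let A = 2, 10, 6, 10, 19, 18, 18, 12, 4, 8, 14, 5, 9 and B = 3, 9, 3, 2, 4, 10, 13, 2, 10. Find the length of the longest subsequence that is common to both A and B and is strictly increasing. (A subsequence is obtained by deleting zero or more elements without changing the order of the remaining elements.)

A longest common strictly increasing subsequence is 2, 4 (length 2); it appears in order in both A and B, and no longer such subsequence exists.

2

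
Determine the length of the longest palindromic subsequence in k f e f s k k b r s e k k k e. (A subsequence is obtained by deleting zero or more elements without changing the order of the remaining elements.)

Using dp[i][j] = 2 + dp[i+1][j−1] if the ends match, else max(dp[i+1][j], dp[i][j−1]):
dp[1][15] = 8. A witness is keskksek at positions 1,3,5,6,7,10,11,14.

8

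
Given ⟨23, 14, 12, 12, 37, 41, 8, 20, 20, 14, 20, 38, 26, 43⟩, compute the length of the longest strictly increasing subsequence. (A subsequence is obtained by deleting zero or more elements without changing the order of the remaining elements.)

Let dp[i] be the longest increasing subsequence ending at position i. Then dp = [1, 1, 1, 1, 2, 3, 1, 2, 2, 2, 3, 4, 4, 5].
The maximum is 5; one witness is 12, 14, 20, 38, 43 at positions 3,10,11,12,14.

5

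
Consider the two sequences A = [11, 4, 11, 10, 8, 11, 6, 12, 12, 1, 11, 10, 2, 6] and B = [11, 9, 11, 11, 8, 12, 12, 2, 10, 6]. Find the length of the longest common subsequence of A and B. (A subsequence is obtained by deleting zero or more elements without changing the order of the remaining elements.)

A longest common subsequence is 11, 11, 8, 12, 12, 10, 6 (length 7); the LCS DP confirms no longer common subsequence exists.

7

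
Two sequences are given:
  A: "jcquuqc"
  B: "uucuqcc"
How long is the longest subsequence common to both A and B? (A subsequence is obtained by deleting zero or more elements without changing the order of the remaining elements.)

4

A longest common subsequence is cuqc (length 4); the LCS DP confirms no longer common subsequence exists.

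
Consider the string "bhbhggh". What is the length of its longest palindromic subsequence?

Using dp[i][j] = 2 + dp[i+1][j−1] if the ends match, else max(dp[i+1][j], dp[i][j−1]):
dp[1][7] = 4. A witness is hggh at positions 2,5,6,7.

4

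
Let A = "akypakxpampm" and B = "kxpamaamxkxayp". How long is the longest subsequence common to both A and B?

A longest common subsequence is kpakxap (length 7); the LCS DP confirms no longer common subsequence exists.

7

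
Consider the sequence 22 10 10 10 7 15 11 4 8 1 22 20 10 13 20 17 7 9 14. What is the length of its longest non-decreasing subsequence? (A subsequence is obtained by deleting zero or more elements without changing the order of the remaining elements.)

6

Let dp[i] be the longest non-decreasing subsequence ending at position i. Then dp = [1, 1, 2, 3, 1, 4, 4, 1, 2, 1, 5, 5, 4, 5, 6, 6, 2, 3, 6].
The maximum is 6; one witness is 10, 10, 10, 15, 20, 20 at positions 2,3,4,6,12,15.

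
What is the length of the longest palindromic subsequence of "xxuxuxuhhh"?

5

Using dp[i][j] = 2 + dp[i+1][j−1] if the ends match, else max(dp[i+1][j], dp[i][j−1]):
dp[1][10] = 5. A witness is uxuxu at positions 3,4,5,6,7.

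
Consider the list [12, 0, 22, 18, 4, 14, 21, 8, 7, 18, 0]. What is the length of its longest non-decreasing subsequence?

4

Let dp[i] be the longest non-decreasing subsequence ending at position i. Then dp = [1, 1, 2, 2, 2, 3, 4, 3, 3, 4, 2].
The maximum is 4; one witness is 0, 4, 14, 21 at positions 2,5,6,7.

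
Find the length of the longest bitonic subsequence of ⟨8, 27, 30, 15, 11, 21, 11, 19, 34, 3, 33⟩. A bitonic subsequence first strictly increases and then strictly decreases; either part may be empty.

Let inc[i] be the LIS ending at i and dec[i] the longest strictly decreasing subsequence starting at i. inc = [1, 2, 3, 2, 2, 3, 2, 3, 4, 1, 4], dec = [2, 4, 4, 3, 2, 3, 2, 2, 2, 1, 1].
max_i inc[i]+dec[i]−1 = 6, with one witness 8, 27, 30, 21, 19, 3.

6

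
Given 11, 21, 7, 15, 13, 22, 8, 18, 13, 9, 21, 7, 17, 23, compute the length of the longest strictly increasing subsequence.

5

One longest increasing subsequence is 11, 15, 18, 21, 23 (positions 1,4,8,11,14), of length 5; no longer one exists.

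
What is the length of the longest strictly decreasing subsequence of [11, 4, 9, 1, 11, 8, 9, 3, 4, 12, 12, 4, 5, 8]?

4

Scanning left to right, the best length ending at each element is: 11→1, 4→2, 9→2, 1→3, 11→1, 8→3, 9→2, 3→4, 4→4, 12→1, 12→1, 4→4, 5→4, 8→3.
So the longest decreasing subsequence has length 4, e.g. 11, 9, 8, 3.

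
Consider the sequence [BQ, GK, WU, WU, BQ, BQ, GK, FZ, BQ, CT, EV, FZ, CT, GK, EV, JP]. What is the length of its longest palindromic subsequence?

One longest palindromic subsequence is BQ GK BQ BQ GK BQ (positions 1,2,5,6,7,9); it reads the same forward and backward, and the interval DP gives dp[1][16] = 6.

6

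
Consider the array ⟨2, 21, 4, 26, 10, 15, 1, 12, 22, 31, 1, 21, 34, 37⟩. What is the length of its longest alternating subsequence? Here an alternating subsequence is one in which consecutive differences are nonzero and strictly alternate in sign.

Track the best alternating length ending on an up-step vs a down-step at each position: up/down = 1/1, 2/1, 2/3, 4/1, 4/5, 6/5, 1/7, 8/7, 8/5, 8/1, 1/9, 10/9, 10/1, 10/1.
The maximum over both is 10; one such subsequence is 2, 21, 4, 26, 10, 15, 1, 12, 1, 21.

10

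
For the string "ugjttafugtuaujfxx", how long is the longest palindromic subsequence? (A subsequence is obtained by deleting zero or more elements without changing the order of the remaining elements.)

7

One longest palindromic subsequence is jautuaj (positions 3,6,8,10,11,12,14); it reads the same forward and backward, and the interval DP gives dp[1][17] = 7.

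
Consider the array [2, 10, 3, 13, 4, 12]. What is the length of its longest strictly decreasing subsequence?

2

Let dp[i] be the longest decreasing subsequence ending at position i. Then dp = [1, 1, 2, 1, 2, 2].
The maximum is 2; one witness is 10, 3 at positions 2,3.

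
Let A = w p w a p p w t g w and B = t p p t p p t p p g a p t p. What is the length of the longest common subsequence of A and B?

5

Backtracking the LCS table gives one alignment: p (A2,B3) → p (A5,B5) → p (A6,B6) → t (A8,B7) → g (A9,B10).
So the longest common subsequence has length 5.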